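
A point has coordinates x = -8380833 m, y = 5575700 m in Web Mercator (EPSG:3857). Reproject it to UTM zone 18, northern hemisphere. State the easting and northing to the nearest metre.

E 477321 m, N 4950576 m

Web Mercator inverse (R = 6378137 m) → φ = 44.70820043°, λ = -75.28630378°.
UTM 18N forward: E = 477320.642 m, N = 4950575.861 m.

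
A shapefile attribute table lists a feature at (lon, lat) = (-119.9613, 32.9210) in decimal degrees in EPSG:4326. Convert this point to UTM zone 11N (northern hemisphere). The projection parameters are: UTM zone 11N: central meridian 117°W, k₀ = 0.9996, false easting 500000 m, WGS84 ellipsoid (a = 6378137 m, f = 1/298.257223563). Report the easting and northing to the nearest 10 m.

E 223070 m, N 3646420 m

Zone 11 central meridian λ₀ = 6×11 − 183 = -117°; Δλ = -2.9613°.
Transverse Mercator on WGS84 with k₀ = 0.9996 gives E = 223070.584 m, N = 3646420.573 m.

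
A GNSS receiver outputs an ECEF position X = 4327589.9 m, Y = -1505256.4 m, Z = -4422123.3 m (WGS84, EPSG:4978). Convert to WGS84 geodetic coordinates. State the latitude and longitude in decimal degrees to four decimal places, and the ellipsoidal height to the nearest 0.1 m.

lat -44.1757°, lon -19.1791°, h 13.0 m

λ = atan2(Y, X) = -19.17909943°; p = √(X²+Y²) = 4581902.6 m.
Bowring's method on WGS84 (a = 6378137 m, b = 6356752.314 m) gives φ = -44.17569966°, h = 13.000 m.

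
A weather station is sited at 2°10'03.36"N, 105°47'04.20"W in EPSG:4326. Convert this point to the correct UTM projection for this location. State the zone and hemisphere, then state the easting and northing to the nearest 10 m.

Zone 13N: E 412760 m, N 239610 m

Longitude -105.7845° lies in the 6° band [-108°, -102°), giving zone 13; latitude is north of the equator, so 13N.
Zone 13 central meridian λ₀ = 6×13 − 183 = -105°; Δλ = -0.7845°.
Transverse Mercator on WGS84 with k₀ = 0.9996 gives E = 412764.100 m, N = 239608.665 m.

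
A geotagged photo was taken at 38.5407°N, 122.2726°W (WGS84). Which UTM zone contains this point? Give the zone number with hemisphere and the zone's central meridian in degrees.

Zone 10N, central meridian -123°

UTM zone = ⌊(λ + 180)/6⌋ + 1; -122.2726° ∈ [-126°, -120°) → zone 10.
Hemisphere: N (φ ≥ 0).
Central meridian λ₀ = 6×10 − 183 = -123°.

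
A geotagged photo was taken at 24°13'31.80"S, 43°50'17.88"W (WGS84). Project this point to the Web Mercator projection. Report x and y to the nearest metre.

x -4880057 m, y -2780910 m

Web Mercator is spherical with R = a = 6378137 m.
x = R·λ = 6378137 × -0.765122673 = -4880057.233 m.
y = R·ln tan(π/4 + φ/2) = 6378137 × -0.436006696 = -2780910.440 m.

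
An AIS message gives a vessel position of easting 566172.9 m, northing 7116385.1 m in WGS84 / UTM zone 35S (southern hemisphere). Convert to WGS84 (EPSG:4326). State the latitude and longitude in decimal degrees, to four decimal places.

lat -26.0701°, lon 27.6616°

Zone 35S: λ₀ = 27°, k₀ = 0.9996, false easting 500000 m, false northing 10000000 m.
Meridian distance M = (N − FN)/k₀ = -2884768.8 m.
Inverse transverse Mercator on WGS84 gives φ = -26.07009988°, λ = 27.66159952°.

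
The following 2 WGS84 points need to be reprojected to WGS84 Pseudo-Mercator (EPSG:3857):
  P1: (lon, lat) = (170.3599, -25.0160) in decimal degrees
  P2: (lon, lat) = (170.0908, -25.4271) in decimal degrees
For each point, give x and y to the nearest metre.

Web Mercator: x = R·λ, y = R·ln tan(π/4+φ/2), R = 6378137 m.
P1 (-25.0160°, 170.3599°) → (18964377.320, -2877709.992) m.
P2 (-25.4271°, 170.0908°) → (18934421.245, -2928296.111) m.

P1: x 18964377 m, y -2877710 m; P2: x 18934421 m, y -2928296 m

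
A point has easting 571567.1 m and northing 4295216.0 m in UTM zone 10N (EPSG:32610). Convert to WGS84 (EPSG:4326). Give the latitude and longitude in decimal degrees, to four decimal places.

Zone 10N: λ₀ = -123°, k₀ = 0.9996, false easting 500000 m.
Meridian distance M = (N − FN)/k₀ = 4296934.8 m.
Inverse transverse Mercator on WGS84 gives φ = 38.80279971°, λ = -122.17580047°.

lat 38.8028°, lon -122.1758°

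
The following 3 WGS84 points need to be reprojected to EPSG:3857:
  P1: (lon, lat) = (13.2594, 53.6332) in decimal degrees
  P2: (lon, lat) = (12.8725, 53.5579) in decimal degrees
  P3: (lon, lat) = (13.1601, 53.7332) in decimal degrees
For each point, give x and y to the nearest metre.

P1: x 1476030 m, y 7100993 m; P2: x 1432960 m, y 7086869 m; P3: x 1464976 m, y 7119789 m

Web Mercator: x = R·λ, y = R·ln tan(π/4+φ/2), R = 6378137 m.
P1 (53.6332°, 13.2594°) → (1476029.656, 7100992.563) m.
P2 (53.5579°, 12.8725°) → (1432960.145, 7086868.514) m.
P3 (53.7332°, 13.1601°) → (1464975.631, 7119788.622) m.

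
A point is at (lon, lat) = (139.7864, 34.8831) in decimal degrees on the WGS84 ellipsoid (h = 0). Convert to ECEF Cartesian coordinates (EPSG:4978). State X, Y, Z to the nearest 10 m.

WGS84: a = 6378137 m, e² = 0.006694380; N(φ) = a/√(1−e²sin²φ) = 6385131.139 m.
X = (N+h)·cosφ·cosλ = -3999849.952 m; Y = (N+h)·cosφ·sinλ = 3381763.045 m; Z = (N(1−e²)+h)·sinφ = 3627235.886 m.

X -3999850 m, Y 3381760 m, Z 3627240 m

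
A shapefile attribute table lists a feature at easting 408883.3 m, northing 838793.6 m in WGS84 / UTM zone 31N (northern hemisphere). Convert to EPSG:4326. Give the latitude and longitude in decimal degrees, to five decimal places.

lat 7.58760°, lon 2.17400°

Zone 31N: λ₀ = 3°, k₀ = 0.9996, false easting 500000 m.
Meridian distance M = (N − FN)/k₀ = 839129.3 m.
Inverse transverse Mercator on WGS84 gives φ = 7.58760029°, λ = 2.17400023°.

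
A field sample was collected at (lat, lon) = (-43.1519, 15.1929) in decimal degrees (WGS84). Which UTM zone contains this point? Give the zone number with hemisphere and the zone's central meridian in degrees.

UTM zone = ⌊(λ + 180)/6⌋ + 1; 15.1929° ∈ [12°, 18°) → zone 33.
Hemisphere: S (φ < 0).
Central meridian λ₀ = 6×33 − 183 = 15°.

Zone 33S, central meridian 15°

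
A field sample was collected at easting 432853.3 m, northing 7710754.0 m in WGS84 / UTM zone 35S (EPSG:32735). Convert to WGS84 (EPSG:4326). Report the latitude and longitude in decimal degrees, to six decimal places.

lat -20.701500°, lon 26.355200°

Zone 35S: λ₀ = 27°, k₀ = 0.9996, false easting 500000 m, false northing 10000000 m.
Meridian distance M = (N − FN)/k₀ = -2290162.1 m.
Inverse transverse Mercator on WGS84 gives φ = -20.70150028°, λ = 26.35519997°.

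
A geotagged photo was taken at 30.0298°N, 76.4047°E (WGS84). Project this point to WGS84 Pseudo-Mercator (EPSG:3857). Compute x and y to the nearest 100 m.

Web Mercator is spherical with R = a = 6378137 m.
x = R·λ = 6378137 × 1.333513579 = 8505332.298 m.
y = R·ln tan(π/4 + φ/2) = 6378137 × 0.549906804 = 3507380.931 m.

x 8505300 m, y 3507400 m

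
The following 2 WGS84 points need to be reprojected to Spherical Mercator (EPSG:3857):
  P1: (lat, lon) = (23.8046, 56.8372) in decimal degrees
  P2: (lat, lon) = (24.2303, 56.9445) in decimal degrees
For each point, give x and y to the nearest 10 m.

P1: x 6327090 m, y 2729620 m; P2: x 6339030 m, y 2781500 m

Web Mercator: x = R·λ, y = R·ln tan(π/4+φ/2), R = 6378137 m.
P1 (23.8046°, 56.8372°) → (6327088.162, 2729615.781) m.
P2 (24.2303°, 56.9445°) → (6339032.743, 2781496.383) m.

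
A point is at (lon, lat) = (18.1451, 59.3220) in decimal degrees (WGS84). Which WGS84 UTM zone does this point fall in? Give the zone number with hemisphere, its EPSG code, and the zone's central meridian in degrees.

Zone 34N (EPSG:32634), central meridian 21°

UTM zone = ⌊(λ + 180)/6⌋ + 1; 18.1451° ∈ [18°, 24°) → zone 34.
Hemisphere: N (φ ≥ 0).
Central meridian λ₀ = 6×34 − 183 = 21°.
EPSG code: 32634.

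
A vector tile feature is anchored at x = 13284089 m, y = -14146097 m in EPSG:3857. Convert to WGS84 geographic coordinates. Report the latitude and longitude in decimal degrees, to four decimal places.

R = 6378137 m. λ = x/R = 119.33300184°.
φ = 2·arctan(exp(y/R)) − 90° = 2·arctan(0.10884) − 90° = -77.57709995°.

lat -77.5771°, lon 119.3330°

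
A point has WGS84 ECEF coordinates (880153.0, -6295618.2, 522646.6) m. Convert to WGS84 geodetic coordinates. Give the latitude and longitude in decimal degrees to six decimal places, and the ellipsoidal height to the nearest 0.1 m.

λ = atan2(Y, X) = -82.04140049°; p = √(X²+Y²) = 6356845.0 m.
Bowring's method on WGS84 (a = 6378137 m, b = 6356752.314 m) gives φ = 4.73170031°, h = 301.536 m.

lat 4.731700°, lon -82.041400°, h 301.5 m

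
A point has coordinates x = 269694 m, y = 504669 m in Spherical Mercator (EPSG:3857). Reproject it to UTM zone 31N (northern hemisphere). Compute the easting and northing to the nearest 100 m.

E 436000 m, N 500600 m

Web Mercator inverse (R = 6378137 m) → φ = 4.52879562°, λ = 2.42270242°.
UTM 31N forward: E = 435959.388 m, N = 500603.920 m.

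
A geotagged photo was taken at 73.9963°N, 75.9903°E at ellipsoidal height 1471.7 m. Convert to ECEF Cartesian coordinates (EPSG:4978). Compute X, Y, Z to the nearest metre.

X 427117 m, Y 1711838 m, Z 6110240 m

WGS84: a = 6378137 m, e² = 0.006694380; N(φ) = a/√(1−e²sin²φ) = 6397955.094 m.
X = (N+h)·cosφ·cosλ = 427117.049 m; Y = (N+h)·cosφ·sinλ = 1711838.245 m; Z = (N(1−e²)+h)·sinφ = 6110239.526 m.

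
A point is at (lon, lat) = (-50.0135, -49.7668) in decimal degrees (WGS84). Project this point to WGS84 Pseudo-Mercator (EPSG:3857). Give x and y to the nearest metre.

Web Mercator is spherical with R = a = 6378137 m.
x = R·λ = 6378137 × -0.872900245 = -5567477.353 m.
y = R·ln tan(π/4 + φ/2) = 6378137 × -1.004366515 = -6405987.230 m.

x -5567477 m, y -6405987 m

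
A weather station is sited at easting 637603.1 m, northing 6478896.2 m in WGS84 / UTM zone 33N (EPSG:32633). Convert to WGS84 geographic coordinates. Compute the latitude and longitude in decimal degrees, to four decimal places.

lat 58.4291°, lon 17.3565°

Zone 33N: λ₀ = 15°, k₀ = 0.9996, false easting 500000 m.
Meridian distance M = (N − FN)/k₀ = 6481488.8 m.
Inverse transverse Mercator on WGS84 gives φ = 58.42909968°, λ = 17.35649977°.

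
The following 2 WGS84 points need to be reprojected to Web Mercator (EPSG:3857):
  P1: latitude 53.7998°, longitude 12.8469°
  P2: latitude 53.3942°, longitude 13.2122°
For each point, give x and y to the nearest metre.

P1: x 1430110 m, y 7132332 m; P2: x 1470775 m, y 7056250 m

Web Mercator: x = R·λ, y = R·ln tan(π/4+φ/2), R = 6378137 m.
P1 (53.7998°, 12.8469°) → (1430110.366, 7132331.616) m.
P2 (53.3942°, 13.2122°) → (1470775.376, 7056249.743) m.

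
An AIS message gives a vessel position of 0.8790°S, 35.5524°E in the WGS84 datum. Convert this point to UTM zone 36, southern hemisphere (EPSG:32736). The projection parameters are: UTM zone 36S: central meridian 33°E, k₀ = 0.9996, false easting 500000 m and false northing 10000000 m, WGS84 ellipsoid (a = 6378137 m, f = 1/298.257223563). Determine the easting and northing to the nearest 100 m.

Zone 36 central meridian λ₀ = 6×36 − 183 = 33°; Δλ = +2.5524°.
Transverse Mercator on WGS84 with k₀ = 0.9996 gives E = 784079.581 m, N = 9902746.894 m.

E 784100 m, N 9902700 m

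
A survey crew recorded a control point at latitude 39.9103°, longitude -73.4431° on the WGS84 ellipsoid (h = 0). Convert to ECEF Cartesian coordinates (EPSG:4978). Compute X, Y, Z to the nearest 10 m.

X 1396080 m, Y -4695970 m, Z 4070350 m

WGS84: a = 6378137 m, e² = 0.006694380; N(φ) = a/√(1−e²sin²φ) = 6386943.123 m.
X = (N+h)·cosφ·cosλ = 1396084.825 m; Y = (N+h)·cosφ·sinλ = -4695973.105 m; Z = (N(1−e²)+h)·sinφ = 4070350.969 m.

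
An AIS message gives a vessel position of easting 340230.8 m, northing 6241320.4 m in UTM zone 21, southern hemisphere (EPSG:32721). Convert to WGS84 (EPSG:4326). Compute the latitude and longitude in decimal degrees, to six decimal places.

Zone 21S: λ₀ = -57°, k₀ = 0.9996, false easting 500000 m, false northing 10000000 m.
Meridian distance M = (N − FN)/k₀ = -3760183.7 m.
Inverse transverse Mercator on WGS84 gives φ = -33.95649974°, λ = -58.72910022°.

lat -33.956500°, lon -58.729100°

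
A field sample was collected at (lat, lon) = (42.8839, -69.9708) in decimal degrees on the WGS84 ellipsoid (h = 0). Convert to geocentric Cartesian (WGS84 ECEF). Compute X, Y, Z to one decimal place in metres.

WGS84: a = 6378137 m, e² = 0.006694380; N(φ) = a/√(1−e²sin²φ) = 6388046.708 m.
X = (N+h)·cosφ·cosλ = 1603148.764 m; Y = (N+h)·cosφ·sinλ = -4397640.369 m; Z = (N(1−e²)+h)·sinφ = 4318060.047 m.

X 1603148.8 m, Y -4397640.4 m, Z 4318060.0 m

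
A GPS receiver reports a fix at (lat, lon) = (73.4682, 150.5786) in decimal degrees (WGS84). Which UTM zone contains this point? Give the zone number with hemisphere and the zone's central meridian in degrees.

UTM zone = ⌊(λ + 180)/6⌋ + 1; 150.5786° ∈ [150°, 156°) → zone 56.
Hemisphere: N (φ ≥ 0).
Central meridian λ₀ = 6×56 − 183 = 153°.

Zone 56N, central meridian 153°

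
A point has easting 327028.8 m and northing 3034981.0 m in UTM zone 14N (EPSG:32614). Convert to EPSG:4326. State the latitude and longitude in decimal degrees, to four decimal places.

lat 27.4273°, lon -100.7499°

Zone 14N: λ₀ = -99°, k₀ = 0.9996, false easting 500000 m.
Meridian distance M = (N − FN)/k₀ = 3036195.5 m.
Inverse transverse Mercator on WGS84 gives φ = 27.42729977°, λ = -100.74989988°.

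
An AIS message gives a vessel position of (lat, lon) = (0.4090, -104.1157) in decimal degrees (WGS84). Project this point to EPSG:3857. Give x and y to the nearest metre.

x -11590107 m, y 45530 m

Web Mercator is spherical with R = a = 6378137 m.
x = R·λ = 6378137 × -1.817161768 = -11590106.708 m.
y = R·ln tan(π/4 + φ/2) = 6378137 × 0.007138457 = 45530.058 m.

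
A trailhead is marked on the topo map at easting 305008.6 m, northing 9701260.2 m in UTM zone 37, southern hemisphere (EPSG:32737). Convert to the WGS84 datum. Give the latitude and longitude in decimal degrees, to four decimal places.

Zone 37S: λ₀ = 39°, k₀ = 0.9996, false easting 500000 m, false northing 10000000 m.
Meridian distance M = (N − FN)/k₀ = -298859.3 m.
Inverse transverse Mercator on WGS84 gives φ = -2.70149957°, λ = 37.24599957°.

lat -2.7015°, lon 37.2460°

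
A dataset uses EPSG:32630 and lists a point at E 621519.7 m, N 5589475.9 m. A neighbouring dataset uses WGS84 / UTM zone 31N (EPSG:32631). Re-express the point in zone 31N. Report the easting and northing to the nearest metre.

E 195554 m, N 5596868 m

UTM 30N → geographic: φ = 50.44469964°, λ = -1.28849968°.
UTM 31N (λ₀ = 3°) forward: E = 195553.701 m, N = 5596868.443 m.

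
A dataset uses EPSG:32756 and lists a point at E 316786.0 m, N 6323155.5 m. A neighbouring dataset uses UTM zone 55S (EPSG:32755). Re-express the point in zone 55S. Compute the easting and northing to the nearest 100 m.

UTM 56S → geographic: φ = -33.21500039°, λ = 151.03409969°.
UTM 55S (λ₀ = 147°) forward: E = 876057.257 m, N = 6317618.444 m.

E 876100 m, N 6317600 m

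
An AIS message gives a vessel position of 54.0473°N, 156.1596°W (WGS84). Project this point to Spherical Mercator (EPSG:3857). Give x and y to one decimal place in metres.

x -17383607.2 m, y 7179119.4 m

Web Mercator is spherical with R = a = 6378137 m.
x = R·λ = 6378137 × -2.725499179 = -17383607.154 m.
y = R·ln tan(π/4 + φ/2) = 6378137 × 1.125582508 = 7179119.442 m.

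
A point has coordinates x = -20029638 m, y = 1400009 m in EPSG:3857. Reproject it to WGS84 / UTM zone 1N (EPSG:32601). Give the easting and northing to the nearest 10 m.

Web Mercator inverse (R = 6378137 m) → φ = 12.47670359°, λ = -179.92929951°.
UTM 1N forward: E = 181563.769 m, N = 1381027.247 m.

E 181560 m, N 1381030 m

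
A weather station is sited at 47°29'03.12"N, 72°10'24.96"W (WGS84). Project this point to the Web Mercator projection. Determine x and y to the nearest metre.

Web Mercator is spherical with R = a = 6378137 m.
x = R·λ = 6378137 × -1.259666953 = -8034328.401 m.
y = R·ln tan(π/4 + φ/2) = 6378137 × 0.944079609 = 6021469.087 m.

x -8034328 m, y 6021469 m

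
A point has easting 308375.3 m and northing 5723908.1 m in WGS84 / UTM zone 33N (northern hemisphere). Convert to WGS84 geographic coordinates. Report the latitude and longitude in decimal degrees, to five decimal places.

Zone 33N: λ₀ = 15°, k₀ = 0.9996, false easting 500000 m.
Meridian distance M = (N − FN)/k₀ = 5726198.6 m.
Inverse transverse Mercator on WGS84 gives φ = 51.63350005°, λ = 12.23100052°.

lat 51.63350°, lon 12.23100°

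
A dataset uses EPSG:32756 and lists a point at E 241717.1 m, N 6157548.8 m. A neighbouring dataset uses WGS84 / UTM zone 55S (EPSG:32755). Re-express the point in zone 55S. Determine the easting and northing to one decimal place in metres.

E 791364.1 m, N 6156562.0 m

UTM 56S → geographic: φ = -34.69150015°, λ = 150.18050036°.
UTM 55S (λ₀ = 147°) forward: E = 791364.073 m, N = 6156562.033 m.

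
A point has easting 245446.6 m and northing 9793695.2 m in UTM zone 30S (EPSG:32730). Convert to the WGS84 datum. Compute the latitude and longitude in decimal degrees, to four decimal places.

lat -1.8650°, lon -5.2882°

Zone 30S: λ₀ = -3°, k₀ = 0.9996, false easting 500000 m, false northing 10000000 m.
Meridian distance M = (N − FN)/k₀ = -206387.4 m.
Inverse transverse Mercator on WGS84 gives φ = -1.86500038°, λ = -5.28820015°.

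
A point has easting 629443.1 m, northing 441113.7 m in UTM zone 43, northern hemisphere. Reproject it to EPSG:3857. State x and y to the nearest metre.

x 8478760 m, y 444524 m

Unproject from UTM 43N (λ₀ = 75°) → φ = 3.99000006°, λ = 76.16599969°.
Web Mercator (R = 6378137 m): x = 8478760.302 m, y = 444524.210 m.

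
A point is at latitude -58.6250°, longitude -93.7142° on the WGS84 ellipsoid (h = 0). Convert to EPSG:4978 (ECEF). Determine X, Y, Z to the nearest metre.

X -215640 m, Y -3321835 m, Z -5422305 m

WGS84: a = 6378137 m, e² = 0.006694380; N(φ) = a/√(1−e²sin²φ) = 6393756.143 m.
X = (N+h)·cosφ·cosλ = -215640.168 m; Y = (N+h)·cosφ·sinλ = -3321835.091 m; Z = (N(1−e²)+h)·sinφ = -5422305.040 m.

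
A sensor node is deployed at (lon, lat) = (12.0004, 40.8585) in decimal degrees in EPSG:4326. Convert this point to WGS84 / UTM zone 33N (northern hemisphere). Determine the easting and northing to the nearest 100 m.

E 247200 m, N 4527400 m

Zone 33 central meridian λ₀ = 6×33 − 183 = 15°; Δλ = -2.9996°.
Transverse Mercator on WGS84 with k₀ = 0.9996 gives E = 247173.460 m, N = 4527381.066 m.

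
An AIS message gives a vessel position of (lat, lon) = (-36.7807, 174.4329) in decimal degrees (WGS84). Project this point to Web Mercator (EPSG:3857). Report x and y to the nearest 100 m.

Web Mercator is spherical with R = a = 6378137 m.
x = R·λ = 6378137 × 3.044428429 = 19417781.606 m.
y = R·ln tan(π/4 + φ/2) = 6378137 × -0.691202324 = -4408583.118 m.

x 19417800 m, y -4408600 m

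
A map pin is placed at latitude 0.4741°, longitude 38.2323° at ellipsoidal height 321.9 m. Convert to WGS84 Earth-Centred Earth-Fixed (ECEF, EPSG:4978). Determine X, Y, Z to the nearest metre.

X 5010161 m, Y 3947183 m, Z 52425 m

WGS84: a = 6378137 m, e² = 0.006694380; N(φ) = a/√(1−e²sin²φ) = 6378138.462 m.
X = (N+h)·cosφ·cosλ = 5010161.047 m; Y = (N+h)·cosφ·sinλ = 3947183.462 m; Z = (N(1−e²)+h)·sinφ = 52425.342 m.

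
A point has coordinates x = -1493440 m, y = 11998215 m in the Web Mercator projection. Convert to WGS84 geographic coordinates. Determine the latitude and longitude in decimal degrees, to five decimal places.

R = 6378137 m. λ = x/R = -13.41579978°.
φ = 2·arctan(exp(y/R)) − 90° = 2·arctan(6.56103) − 90° = 72.66789997°.

lat 72.66790°, lon -13.41580°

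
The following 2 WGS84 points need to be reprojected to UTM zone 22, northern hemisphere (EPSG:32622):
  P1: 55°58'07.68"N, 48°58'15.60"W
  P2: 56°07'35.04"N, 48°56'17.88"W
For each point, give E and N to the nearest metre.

UTM zone 22N: λ₀ = -51°, k₀ = 0.9996.
P1 (55.9688°, -48.9710°) → (626636.346, 6204465.680) m.
P2 (56.1264°, -48.9383°) → (628153.275, 6222062.396) m.

P1: E 626636 m, N 6204466 m; P2: E 628153 m, N 6222062 m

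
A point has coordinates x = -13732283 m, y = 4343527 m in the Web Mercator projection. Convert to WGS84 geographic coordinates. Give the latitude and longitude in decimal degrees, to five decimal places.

lat 36.31120°, lon -123.35920°

R = 6378137 m. λ = x/R = -123.35919705°.
φ = 2·arctan(exp(y/R)) − 90° = 2·arctan(1.97586) − 90° = 36.31120046°.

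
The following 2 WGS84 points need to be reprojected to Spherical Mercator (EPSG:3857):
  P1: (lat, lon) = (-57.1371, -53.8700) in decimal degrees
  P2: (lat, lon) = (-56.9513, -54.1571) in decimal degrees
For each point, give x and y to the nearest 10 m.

Web Mercator: x = R·λ, y = R·ln tan(π/4+φ/2), R = 6378137 m.
P1 (-57.1371°, -53.8700°) → (-5996780.969, -7788192.503) m.
P2 (-56.9513°, -54.1571°) → (-6028740.795, -7750171.323) m.

P1: x -5996780 m, y -7788190 m; P2: x -6028740 m, y -7750170 m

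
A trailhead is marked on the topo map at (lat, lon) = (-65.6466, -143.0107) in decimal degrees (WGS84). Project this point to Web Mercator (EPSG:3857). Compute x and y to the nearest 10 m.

x -15919880 m, y -9780790 m

Web Mercator is spherical with R = a = 6378137 m.
x = R·λ = 6378137 × -2.496007581 = -15919878.302 m.
y = R·ln tan(π/4 + φ/2) = 6378137 × -1.533486553 = -9780787.320 m.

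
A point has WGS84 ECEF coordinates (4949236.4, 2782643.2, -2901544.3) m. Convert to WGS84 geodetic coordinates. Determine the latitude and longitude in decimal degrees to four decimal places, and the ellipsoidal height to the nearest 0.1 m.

lat -27.2245°, lon 29.3463°, h 2593.3 m

λ = atan2(Y, X) = 29.34629984°; p = √(X²+Y²) = 5677855.6 m.
Bowring's method on WGS84 (a = 6378137 m, b = 6356752.314 m) gives φ = -27.22450016°, h = 2593.349 m.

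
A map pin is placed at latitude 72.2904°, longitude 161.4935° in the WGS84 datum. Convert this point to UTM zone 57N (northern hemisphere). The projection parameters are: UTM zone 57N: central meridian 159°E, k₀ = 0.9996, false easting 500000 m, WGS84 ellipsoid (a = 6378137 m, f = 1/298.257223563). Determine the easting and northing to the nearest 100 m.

Zone 57 central meridian λ₀ = 6×57 − 183 = 159°; Δλ = +2.4935°.
Transverse Mercator on WGS84 with k₀ = 0.9996 gives E = 584638.319 m, N = 8023079.442 m.

E 584600 m, N 8023100 m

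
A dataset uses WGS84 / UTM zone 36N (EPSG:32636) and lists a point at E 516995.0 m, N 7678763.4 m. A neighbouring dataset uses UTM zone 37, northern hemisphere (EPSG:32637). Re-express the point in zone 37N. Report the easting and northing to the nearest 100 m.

E 279700 m, N 7688700 m

UTM 36N → geographic: φ = 69.21830001°, λ = 33.42919880°.
UTM 37N (λ₀ = 39°) forward: E = 279671.444 m, N = 7688728.043 m.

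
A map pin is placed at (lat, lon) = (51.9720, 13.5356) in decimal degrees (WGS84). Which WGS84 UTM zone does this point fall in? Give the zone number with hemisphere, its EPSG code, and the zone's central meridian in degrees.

UTM zone = ⌊(λ + 180)/6⌋ + 1; 13.5356° ∈ [12°, 18°) → zone 33.
Hemisphere: N (φ ≥ 0).
Central meridian λ₀ = 6×33 − 183 = 15°.
EPSG code: 32633.

Zone 33N (EPSG:32633), central meridian 15°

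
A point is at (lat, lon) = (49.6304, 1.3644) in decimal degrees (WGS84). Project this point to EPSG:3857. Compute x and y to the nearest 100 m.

x 151900 m, y 6382500 m

Web Mercator is spherical with R = a = 6378137 m.
x = R·λ = 6378137 × 0.023813272 = 151884.313 m.
y = R·ln tan(π/4 + φ/2) = 6378137 × 1.000685933 = 6382511.976 m.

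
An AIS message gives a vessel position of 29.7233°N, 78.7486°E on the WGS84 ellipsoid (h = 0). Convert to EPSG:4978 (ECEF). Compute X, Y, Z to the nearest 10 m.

WGS84: a = 6378137 m, e² = 0.006694380; N(φ) = a/√(1−e²sin²φ) = 6383391.658 m.
X = (N+h)·cosφ·cosλ = 1081621.621 m; Y = (N+h)·cosφ·sinλ = 5436984.779 m; Z = (N(1−e²)+h)·sinφ = 3143773.880 m.

X 1081620 m, Y 5436980 m, Z 3143770 m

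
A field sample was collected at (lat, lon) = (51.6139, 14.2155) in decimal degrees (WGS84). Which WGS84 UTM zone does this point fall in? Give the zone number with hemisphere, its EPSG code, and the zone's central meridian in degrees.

UTM zone = ⌊(λ + 180)/6⌋ + 1; 14.2155° ∈ [12°, 18°) → zone 33.
Hemisphere: N (φ ≥ 0).
Central meridian λ₀ = 6×33 − 183 = 15°.
EPSG code: 32633.

Zone 33N (EPSG:32633), central meridian 15°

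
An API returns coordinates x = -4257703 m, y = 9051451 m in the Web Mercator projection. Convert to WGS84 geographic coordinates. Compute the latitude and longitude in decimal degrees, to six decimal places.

lat 62.800301°, lon -38.247597°

R = 6378137 m. λ = x/R = -38.24759680°.
φ = 2·arctan(exp(y/R)) − 90° = 2·arctan(4.13355) − 90° = 62.80030148°.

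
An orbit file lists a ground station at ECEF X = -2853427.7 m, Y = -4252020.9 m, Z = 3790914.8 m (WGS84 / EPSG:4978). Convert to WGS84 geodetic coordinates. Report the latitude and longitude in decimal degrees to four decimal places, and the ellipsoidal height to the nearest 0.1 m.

lat 36.6971°, lon -123.8646°, h 703.7 m

λ = atan2(Y, X) = -123.86460002°; p = √(X²+Y²) = 5120715.9 m.
Bowring's method on WGS84 (a = 6378137 m, b = 6356752.314 m) gives φ = 36.69709990°, h = 703.740 m.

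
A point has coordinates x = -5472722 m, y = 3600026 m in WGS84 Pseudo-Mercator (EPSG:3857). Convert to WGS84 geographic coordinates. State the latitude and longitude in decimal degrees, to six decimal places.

R = 6378137 m. λ = x/R = -49.16229818°.
φ = 2·arctan(exp(y/R)) − 90° = 2·arctan(1.75845) − 90° = 30.74769729°.

lat 30.747697°, lon -49.162298°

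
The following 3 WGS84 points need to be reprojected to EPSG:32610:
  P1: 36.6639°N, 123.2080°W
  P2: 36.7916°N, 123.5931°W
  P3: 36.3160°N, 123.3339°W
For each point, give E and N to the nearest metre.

UTM zone 10N: λ₀ = -123°, k₀ = 0.9996.
P1 (36.6639°, -123.2080°) → (481411.828, 4057608.909) m.
P2 (36.7916°, -123.5931°) → (447084.354, 4071918.319) m.
P3 (36.3160°, -123.3339°) → (470026.851, 4019050.123) m.

P1: E 481412 m, N 4057609 m; P2: E 447084 m, N 4071918 m; P3: E 470027 m, N 4019050 m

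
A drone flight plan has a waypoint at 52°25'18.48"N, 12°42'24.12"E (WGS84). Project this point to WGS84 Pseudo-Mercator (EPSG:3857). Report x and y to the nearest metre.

Web Mercator is spherical with R = a = 6378137 m.
x = R·λ = 6378137 × 0.221773752 = 1414503.374 m.
y = R·ln tan(π/4 + φ/2) = 6378137 × 1.078176056 = 6876754.593 m.

x 1414503 m, y 6876755 m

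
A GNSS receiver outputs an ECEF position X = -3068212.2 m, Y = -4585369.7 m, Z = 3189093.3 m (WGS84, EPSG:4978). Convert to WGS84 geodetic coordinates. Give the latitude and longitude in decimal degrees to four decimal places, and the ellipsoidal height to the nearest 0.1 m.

lat 30.1961°, lon -123.7877°, h -174.8 m

λ = atan2(Y, X) = -123.78770037°; p = √(X²+Y²) = 5517204.1 m.
Bowring's method on WGS84 (a = 6378137 m, b = 6356752.314 m) gives φ = 30.19610024°, h = -174.773 m.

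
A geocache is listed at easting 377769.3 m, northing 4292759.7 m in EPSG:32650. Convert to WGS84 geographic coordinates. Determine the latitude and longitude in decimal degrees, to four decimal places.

Zone 50N: λ₀ = 117°, k₀ = 0.9996, false easting 500000 m.
Meridian distance M = (N − FN)/k₀ = 4294477.5 m.
Inverse transverse Mercator on WGS84 gives φ = 38.77509965°, λ = 115.59290015°.

lat 38.7751°, lon 115.5929°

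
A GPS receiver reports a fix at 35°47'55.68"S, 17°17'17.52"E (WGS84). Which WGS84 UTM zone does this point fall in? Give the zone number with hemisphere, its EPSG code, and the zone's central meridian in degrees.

UTM zone = ⌊(λ + 180)/6⌋ + 1; 17.2882° ∈ [12°, 18°) → zone 33.
Hemisphere: S (φ < 0).
Central meridian λ₀ = 6×33 − 183 = 15°.
EPSG code: 32733.

Zone 33S (EPSG:32733), central meridian 15°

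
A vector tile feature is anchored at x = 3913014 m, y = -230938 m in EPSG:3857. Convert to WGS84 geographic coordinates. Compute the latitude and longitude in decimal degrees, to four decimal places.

R = 6378137 m. λ = x/R = 35.15120283°.
φ = 2·arctan(exp(y/R)) − 90° = 2·arctan(0.96444) − 90° = -2.07409821°.

lat -2.0741°, lon 35.1512°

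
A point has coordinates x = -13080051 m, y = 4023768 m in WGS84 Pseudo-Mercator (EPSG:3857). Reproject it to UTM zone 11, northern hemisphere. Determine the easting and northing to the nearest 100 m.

Web Mercator inverse (R = 6378137 m) → φ = 33.96250147°, λ = -117.50009730°.
UTM 11N forward: E = 453796.592 m, N = 3758110.875 m.

E 453800 m, N 3758100 m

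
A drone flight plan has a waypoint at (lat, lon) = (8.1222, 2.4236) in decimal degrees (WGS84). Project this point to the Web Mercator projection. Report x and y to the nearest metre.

x 269794 m, y 907203 m

Web Mercator is spherical with R = a = 6378137 m.
x = R·λ = 6378137 × 0.042299800 = 269793.918 m.
y = R·ln tan(π/4 + φ/2) = 6378137 × 0.142236322 = 907202.749 m.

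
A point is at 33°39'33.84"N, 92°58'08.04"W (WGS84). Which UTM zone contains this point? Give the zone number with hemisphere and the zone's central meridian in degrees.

UTM zone = ⌊(λ + 180)/6⌋ + 1; -92.9689° ∈ [-96°, -90°) → zone 15.
Hemisphere: N (φ ≥ 0).
Central meridian λ₀ = 6×15 − 183 = -93°.

Zone 15N, central meridian -93°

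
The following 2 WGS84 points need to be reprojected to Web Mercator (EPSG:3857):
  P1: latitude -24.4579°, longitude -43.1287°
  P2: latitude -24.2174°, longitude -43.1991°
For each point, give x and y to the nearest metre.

Web Mercator: x = R·λ, y = R·ln tan(π/4+φ/2), R = 6378137 m.
P1 (-24.4579°, -43.1287°) → (-4801064.923, -2809305.319) m.
P2 (-24.2174°, -43.1991°) → (-4808901.815, -2779921.711) m.

P1: x -4801065 m, y -2809305 m; P2: x -4808902 m, y -2779922 m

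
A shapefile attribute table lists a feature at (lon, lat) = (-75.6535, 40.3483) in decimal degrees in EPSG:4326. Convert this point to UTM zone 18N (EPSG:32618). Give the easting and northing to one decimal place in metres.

Zone 18 central meridian λ₀ = 6×18 − 183 = -75°; Δλ = -0.6535°.
Transverse Mercator on WGS84 with k₀ = 0.9996 gives E = 444501.691 m, N = 4466621.195 m.

E 444501.7 m, N 4466621.2 m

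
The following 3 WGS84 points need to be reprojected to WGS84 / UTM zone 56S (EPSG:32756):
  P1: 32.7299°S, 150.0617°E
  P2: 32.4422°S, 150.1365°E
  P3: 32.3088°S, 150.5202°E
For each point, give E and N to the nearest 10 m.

UTM zone 56S: λ₀ = 153°, k₀ = 0.9996.
P1 (-32.7299°, 150.0617°) → (224632.464, 6374836.028) m.
P2 (-32.4422°, 150.1365°) → (230785.345, 6406937.348) m.
P3 (-32.3088°, 150.5202°) → (266526.585, 6422633.846) m.

P1: E 224630 m, N 6374840 m; P2: E 230790 m, N 6406940 m; P3: E 266530 m, N 6422630 m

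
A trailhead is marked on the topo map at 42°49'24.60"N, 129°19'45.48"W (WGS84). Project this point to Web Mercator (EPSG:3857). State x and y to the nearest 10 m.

x -14396870 m, y 5285150 m

Web Mercator is spherical with R = a = 6378137 m.
x = R·λ = 6378137 × -2.257222104 = -14396871.821 m.
y = R·ln tan(π/4 + φ/2) = 6378137 × 0.828634634 = 5285145.218 m.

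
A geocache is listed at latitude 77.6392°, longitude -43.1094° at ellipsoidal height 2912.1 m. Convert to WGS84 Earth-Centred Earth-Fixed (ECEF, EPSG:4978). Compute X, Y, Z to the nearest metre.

X 1000427 m, Y -936491 m, Z 6211282 m

WGS84: a = 6378137 m, e² = 0.006694380; N(φ) = a/√(1−e²sin²φ) = 6398605.644 m.
X = (N+h)·cosφ·cosλ = 1000427.266 m; Y = (N+h)·cosφ·sinλ = -936491.184 m; Z = (N(1−e²)+h)·sinφ = 6211282.192 m.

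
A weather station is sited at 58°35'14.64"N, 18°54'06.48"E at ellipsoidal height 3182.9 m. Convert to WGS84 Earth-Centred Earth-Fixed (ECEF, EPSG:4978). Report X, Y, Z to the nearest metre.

X 3154272 m, Y 1080060 m, Z 5422840 m

WGS84: a = 6378137 m, e² = 0.006694380; N(φ) = a/√(1−e²sin²φ) = 6393743.592 m.
X = (N+h)·cosφ·cosλ = 3154272.344 m; Y = (N+h)·cosφ·sinλ = 1080059.518 m; Z = (N(1−e²)+h)·sinφ = 5422839.737 m.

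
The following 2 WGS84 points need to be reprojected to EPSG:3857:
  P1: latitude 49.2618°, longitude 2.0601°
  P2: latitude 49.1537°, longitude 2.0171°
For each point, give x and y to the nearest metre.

P1: x 229329 m, y 6319401 m; P2: x 224543 m, y 6300981 m

Web Mercator: x = R·λ, y = R·ln tan(π/4+φ/2), R = 6378137 m.
P1 (49.2618°, 2.0601°) → (229329.283, 6319400.691) m.
P2 (49.1537°, 2.0171°) → (224542.545, 6300981.423) m.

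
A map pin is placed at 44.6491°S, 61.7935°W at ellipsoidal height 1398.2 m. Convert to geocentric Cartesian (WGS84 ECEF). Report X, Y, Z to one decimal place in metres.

WGS84: a = 6378137 m, e² = 0.006694380; N(φ) = a/√(1−e²sin²φ) = 6388706.890 m.
X = (N+h)·cosφ·cosλ = 2148705.521 m; Y = (N+h)·cosφ·sinλ = -4006227.475 m; Z = (N(1−e²)+h)·sinφ = -4460673.165 m.

X 2148705.5 m, Y -4006227.5 m, Z -4460673.2 m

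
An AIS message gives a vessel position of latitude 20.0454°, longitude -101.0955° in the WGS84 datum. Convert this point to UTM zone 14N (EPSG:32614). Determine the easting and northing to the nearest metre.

Zone 14 central meridian λ₀ = 6×14 − 183 = -99°; Δλ = -2.0955°.
Transverse Mercator on WGS84 with k₀ = 0.9996 gives E = 280825.021 m, N = 2217879.509 m.

E 280825 m, N 2217880 m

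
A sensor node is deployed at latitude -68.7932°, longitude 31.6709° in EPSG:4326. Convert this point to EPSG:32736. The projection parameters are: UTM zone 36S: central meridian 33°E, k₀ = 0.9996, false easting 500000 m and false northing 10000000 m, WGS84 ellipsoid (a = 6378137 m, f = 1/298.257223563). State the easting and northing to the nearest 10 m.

Zone 36 central meridian λ₀ = 6×36 − 183 = 33°; Δλ = -1.3291°.
Transverse Mercator on WGS84 with k₀ = 0.9996 gives E = 446348.200 m, N = 2368116.532 m.

E 446350 m, N 2368120 m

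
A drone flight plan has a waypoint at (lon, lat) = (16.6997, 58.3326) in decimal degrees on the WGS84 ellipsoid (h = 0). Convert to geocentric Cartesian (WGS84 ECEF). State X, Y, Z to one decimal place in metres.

WGS84: a = 6378137 m, e² = 0.006694380; N(φ) = a/√(1−e²sin²φ) = 6393658.318 m.
X = (N+h)·cosφ·cosλ = 3215022.965 m; Y = (N+h)·cosφ·sinλ = 964534.765 m; Z = (N(1−e²)+h)·sinφ = 5405277.382 m.

X 3215023.0 m, Y 964534.8 m, Z 5405277.4 m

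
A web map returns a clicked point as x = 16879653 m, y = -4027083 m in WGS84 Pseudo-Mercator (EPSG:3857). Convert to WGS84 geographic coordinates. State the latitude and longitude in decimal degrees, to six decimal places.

R = 6378137 m. λ = x/R = 151.63250281°.
φ = 2·arctan(exp(y/R)) − 90° = 2·arctan(0.53185) − 90° = -33.98719681°.

lat -33.987197°, lon 151.632503°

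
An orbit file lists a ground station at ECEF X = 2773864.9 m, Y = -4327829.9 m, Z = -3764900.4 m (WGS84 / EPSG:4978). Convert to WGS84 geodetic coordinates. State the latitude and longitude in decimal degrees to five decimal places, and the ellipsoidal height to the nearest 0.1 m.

lat -36.40280°, lon -57.34270°, h 1081.3 m

λ = atan2(Y, X) = -57.34270030°; p = √(X²+Y²) = 5140470.6 m.
Bowring's method on WGS84 (a = 6378137 m, b = 6356752.314 m) gives φ = -36.40280032°, h = 1081.266 m.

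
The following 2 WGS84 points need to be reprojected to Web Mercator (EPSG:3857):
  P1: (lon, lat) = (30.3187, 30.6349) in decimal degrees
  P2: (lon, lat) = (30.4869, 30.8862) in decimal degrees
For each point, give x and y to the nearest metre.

Web Mercator: x = R·λ, y = R·ln tan(π/4+φ/2), R = 6378137 m.
P1 (30.6349°, 30.3187°) → (3375062.246, 3585424.180) m.
P2 (30.8862°, 30.4869°) → (3393786.184, 3617978.849) m.

P1: x 3375062 m, y 3585424 m; P2: x 3393786 m, y 3617979 m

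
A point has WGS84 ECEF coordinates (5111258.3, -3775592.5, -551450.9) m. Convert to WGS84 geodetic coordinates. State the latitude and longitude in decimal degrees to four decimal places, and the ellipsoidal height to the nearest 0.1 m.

λ = atan2(Y, X) = -36.45260038°; p = √(X²+Y²) = 6354530.7 m.
Bowring's method on WGS84 (a = 6378137 m, b = 6356752.314 m) gives φ = -4.99300032°, h = 437.101 m.

lat -4.9930°, lon -36.4526°, h 437.1 m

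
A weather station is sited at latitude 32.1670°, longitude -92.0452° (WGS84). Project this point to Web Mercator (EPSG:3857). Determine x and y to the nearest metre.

x -10246425 m, y 3785252 m

Web Mercator is spherical with R = a = 6378137 m.
x = R·λ = 6378137 × -1.606491801 = -10246424.794 m.
y = R·ln tan(π/4 + φ/2) = 6378137 × 0.593472983 = 3785251.990 m.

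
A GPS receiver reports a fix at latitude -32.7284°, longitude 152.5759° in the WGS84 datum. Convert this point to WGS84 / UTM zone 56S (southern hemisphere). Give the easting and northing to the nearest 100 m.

E 460300 m, N 6378700 m

Zone 56 central meridian λ₀ = 6×56 − 183 = 153°; Δλ = -0.4241°.
Transverse Mercator on WGS84 with k₀ = 0.9996 gives E = 460261.256 m, N = 6378742.487 m.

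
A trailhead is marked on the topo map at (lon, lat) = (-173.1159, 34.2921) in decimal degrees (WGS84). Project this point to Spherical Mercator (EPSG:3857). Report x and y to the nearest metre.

x -19271174 m, y 4068092 m

Web Mercator is spherical with R = a = 6378137 m.
x = R·λ = 6378137 × -3.021442443 = -19271173.836 m.
y = R·ln tan(π/4 + φ/2) = 6378137 × 0.637818172 = 4068091.682 m.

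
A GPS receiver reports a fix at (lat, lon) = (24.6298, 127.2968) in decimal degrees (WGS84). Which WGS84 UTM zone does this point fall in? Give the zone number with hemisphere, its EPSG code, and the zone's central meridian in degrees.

Zone 52N (EPSG:32652), central meridian 129°

UTM zone = ⌊(λ + 180)/6⌋ + 1; 127.2968° ∈ [126°, 132°) → zone 52.
Hemisphere: N (φ ≥ 0).
Central meridian λ₀ = 6×52 − 183 = 129°.
EPSG code: 32652.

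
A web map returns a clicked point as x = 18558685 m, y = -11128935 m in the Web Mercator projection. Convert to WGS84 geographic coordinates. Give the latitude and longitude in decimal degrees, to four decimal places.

R = 6378137 m. λ = x/R = 166.71550389°.
φ = 2·arctan(exp(y/R)) − 90° = 2·arctan(0.17467) − 90° = -70.18420041°.

lat -70.1842°, lon 166.7155°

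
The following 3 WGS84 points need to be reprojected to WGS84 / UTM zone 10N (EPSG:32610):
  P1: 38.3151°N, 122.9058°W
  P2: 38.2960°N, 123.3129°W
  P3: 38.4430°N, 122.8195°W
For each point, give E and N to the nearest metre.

UTM zone 10N: λ₀ = -123°, k₀ = 0.9996.
P1 (38.3151°, -122.9058°) → (508234.996, 4240781.157) m.
P2 (38.2960°, -123.3129°) → (472638.973, 4238703.965) m.
P3 (38.4430°, -122.8195°) → (515751.618, 4254984.075) m.

P1: E 508235 m, N 4240781 m; P2: E 472639 m, N 4238704 m; P3: E 515752 m, N 4254984 m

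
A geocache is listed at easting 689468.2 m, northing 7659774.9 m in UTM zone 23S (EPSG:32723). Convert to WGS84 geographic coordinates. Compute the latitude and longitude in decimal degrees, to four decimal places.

lat -21.1535°, lon -43.1753°

Zone 23S: λ₀ = -45°, k₀ = 0.9996, false easting 500000 m, false northing 10000000 m.
Meridian distance M = (N − FN)/k₀ = -2341161.6 m.
Inverse transverse Mercator on WGS84 gives φ = -21.15350045°, λ = -43.17529990°.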